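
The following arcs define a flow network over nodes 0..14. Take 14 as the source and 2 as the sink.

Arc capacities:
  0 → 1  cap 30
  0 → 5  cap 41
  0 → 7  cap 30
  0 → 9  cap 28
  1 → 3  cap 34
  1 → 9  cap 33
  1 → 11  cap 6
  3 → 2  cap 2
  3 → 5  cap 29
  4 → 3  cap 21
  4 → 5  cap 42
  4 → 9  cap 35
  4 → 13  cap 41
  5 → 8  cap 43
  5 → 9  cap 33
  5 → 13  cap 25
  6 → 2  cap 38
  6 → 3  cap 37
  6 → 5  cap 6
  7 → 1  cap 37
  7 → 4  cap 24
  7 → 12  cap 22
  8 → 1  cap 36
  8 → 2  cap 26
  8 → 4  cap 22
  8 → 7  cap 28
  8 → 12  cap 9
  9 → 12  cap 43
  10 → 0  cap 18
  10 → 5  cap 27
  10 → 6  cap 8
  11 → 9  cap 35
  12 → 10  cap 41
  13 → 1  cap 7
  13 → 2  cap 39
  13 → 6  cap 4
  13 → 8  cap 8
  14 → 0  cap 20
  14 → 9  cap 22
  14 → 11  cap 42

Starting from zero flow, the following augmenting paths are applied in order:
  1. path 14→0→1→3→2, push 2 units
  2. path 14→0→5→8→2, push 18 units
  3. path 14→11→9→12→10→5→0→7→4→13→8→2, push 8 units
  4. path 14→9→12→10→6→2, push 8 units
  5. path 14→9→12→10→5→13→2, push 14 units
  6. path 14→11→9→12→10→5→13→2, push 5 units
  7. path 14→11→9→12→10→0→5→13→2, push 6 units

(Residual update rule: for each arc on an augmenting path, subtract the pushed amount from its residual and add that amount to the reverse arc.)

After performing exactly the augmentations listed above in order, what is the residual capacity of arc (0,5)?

Residual capacity of (0,5): 25

after path 1 (14→0→1→3→2, push 2): res(0,5)=41
after path 2 (14→0→5→8→2, push 18): res(0,5)=23
after path 3 (14→11→9→12→10→5→0→7→4→13→8→2, push 8): res(0,5)=31
after path 4 (14→9→12→10→6→2, push 8): res(0,5)=31
after path 5 (14→9→12→10→5→13→2, push 14): res(0,5)=31
after path 6 (14→11→9→12→10→5→13→2, push 5): res(0,5)=31
after path 7 (14→11→9→12→10→0→5→13→2, push 6): res(0,5)=25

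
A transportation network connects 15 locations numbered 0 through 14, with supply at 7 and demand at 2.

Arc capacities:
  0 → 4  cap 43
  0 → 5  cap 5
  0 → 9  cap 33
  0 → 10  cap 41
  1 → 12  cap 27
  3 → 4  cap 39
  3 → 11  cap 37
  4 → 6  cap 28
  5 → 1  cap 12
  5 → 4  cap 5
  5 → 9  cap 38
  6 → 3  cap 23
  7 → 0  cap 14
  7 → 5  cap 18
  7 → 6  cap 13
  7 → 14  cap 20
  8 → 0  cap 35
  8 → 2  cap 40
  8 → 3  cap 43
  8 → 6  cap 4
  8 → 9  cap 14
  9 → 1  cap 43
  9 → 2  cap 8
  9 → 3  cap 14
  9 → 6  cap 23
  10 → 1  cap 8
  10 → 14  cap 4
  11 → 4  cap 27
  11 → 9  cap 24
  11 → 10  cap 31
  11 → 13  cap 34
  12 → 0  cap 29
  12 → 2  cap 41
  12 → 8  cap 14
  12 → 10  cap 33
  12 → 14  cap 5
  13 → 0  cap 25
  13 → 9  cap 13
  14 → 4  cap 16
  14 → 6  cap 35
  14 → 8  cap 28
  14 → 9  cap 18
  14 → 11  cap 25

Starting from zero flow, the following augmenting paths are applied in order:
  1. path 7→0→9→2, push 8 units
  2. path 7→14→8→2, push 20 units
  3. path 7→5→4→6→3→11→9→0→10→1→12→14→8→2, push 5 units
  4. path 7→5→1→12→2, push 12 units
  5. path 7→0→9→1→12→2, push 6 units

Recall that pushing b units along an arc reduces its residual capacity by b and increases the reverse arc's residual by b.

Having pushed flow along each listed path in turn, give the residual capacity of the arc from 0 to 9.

Residual capacity of (0,9): 24

after path 1 (7→0→9→2, push 8): res(0,9)=25
after path 2 (7→14→8→2, push 20): res(0,9)=25
after path 3 (7→5→4→6→3→11→9→0→10→1→12→14→8→2, push 5): res(0,9)=30
after path 4 (7→5→1→12→2, push 12): res(0,9)=30
after path 5 (7→0→9→1→12→2, push 6): res(0,9)=24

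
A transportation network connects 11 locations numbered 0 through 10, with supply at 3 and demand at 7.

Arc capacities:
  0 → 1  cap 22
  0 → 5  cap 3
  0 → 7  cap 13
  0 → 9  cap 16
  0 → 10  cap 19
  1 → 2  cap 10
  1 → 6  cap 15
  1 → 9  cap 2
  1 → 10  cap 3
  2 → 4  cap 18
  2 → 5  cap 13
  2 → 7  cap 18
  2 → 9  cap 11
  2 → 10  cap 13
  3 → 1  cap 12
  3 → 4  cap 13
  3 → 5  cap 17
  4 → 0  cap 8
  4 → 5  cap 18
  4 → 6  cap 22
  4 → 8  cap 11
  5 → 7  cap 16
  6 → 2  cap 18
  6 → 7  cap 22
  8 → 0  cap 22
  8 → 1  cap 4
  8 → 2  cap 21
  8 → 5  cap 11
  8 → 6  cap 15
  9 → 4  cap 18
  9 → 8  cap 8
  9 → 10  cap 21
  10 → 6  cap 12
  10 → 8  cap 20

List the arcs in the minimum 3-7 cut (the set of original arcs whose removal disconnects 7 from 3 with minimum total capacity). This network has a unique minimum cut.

Min-cut arcs: {(3,1), (3,4), (5,7)} (total capacity 41)

augment #1: 3→5→7 push 16
augment #2: 3→1→2→7 push 10
augment #3: 3→1→6→7 push 2
augment #4: 3→4→0→7 push 8
augment #5: 3→4→6→7 push 5
max flow = 41; residual-reachable set from 3 gives S-side
cut edges (S→T): {(3,1), (3,4), (5,7)} total cap 41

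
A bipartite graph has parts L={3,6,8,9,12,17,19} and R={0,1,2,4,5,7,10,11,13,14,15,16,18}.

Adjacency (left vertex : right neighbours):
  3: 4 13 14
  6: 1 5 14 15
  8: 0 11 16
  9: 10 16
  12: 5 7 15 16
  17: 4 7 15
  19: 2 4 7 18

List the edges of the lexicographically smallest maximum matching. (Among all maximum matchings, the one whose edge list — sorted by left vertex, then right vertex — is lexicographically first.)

|M| = 7 (so the lex-smallest maximum matching has 7 edges)
process left vertices in ascending order; for each, take the smallest-labelled available neighbour that still permits 7 edges overall, or leave it unmatched if none does
lex-smallest matching: {3-4, 6-1, 8-0, 9-10, 12-5, 17-7, 19-2}

Lex-smallest maximum matching: {(3,4), (6,1), (8,0), (9,10), (12,5), (17,7), (19,2)}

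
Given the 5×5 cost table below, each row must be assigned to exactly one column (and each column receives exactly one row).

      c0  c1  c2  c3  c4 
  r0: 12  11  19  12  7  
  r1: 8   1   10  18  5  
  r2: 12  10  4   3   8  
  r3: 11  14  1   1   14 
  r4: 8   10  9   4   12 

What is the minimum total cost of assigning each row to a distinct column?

Minimum assignment cost: 20

optimal assignment: row0→col4 (cost 7), row1→col1 (cost 1), row2→col3 (cost 3), row3→col2 (cost 1), row4→col0 (cost 8)
total = 7 + 1 + 3 + 1 + 8 = 20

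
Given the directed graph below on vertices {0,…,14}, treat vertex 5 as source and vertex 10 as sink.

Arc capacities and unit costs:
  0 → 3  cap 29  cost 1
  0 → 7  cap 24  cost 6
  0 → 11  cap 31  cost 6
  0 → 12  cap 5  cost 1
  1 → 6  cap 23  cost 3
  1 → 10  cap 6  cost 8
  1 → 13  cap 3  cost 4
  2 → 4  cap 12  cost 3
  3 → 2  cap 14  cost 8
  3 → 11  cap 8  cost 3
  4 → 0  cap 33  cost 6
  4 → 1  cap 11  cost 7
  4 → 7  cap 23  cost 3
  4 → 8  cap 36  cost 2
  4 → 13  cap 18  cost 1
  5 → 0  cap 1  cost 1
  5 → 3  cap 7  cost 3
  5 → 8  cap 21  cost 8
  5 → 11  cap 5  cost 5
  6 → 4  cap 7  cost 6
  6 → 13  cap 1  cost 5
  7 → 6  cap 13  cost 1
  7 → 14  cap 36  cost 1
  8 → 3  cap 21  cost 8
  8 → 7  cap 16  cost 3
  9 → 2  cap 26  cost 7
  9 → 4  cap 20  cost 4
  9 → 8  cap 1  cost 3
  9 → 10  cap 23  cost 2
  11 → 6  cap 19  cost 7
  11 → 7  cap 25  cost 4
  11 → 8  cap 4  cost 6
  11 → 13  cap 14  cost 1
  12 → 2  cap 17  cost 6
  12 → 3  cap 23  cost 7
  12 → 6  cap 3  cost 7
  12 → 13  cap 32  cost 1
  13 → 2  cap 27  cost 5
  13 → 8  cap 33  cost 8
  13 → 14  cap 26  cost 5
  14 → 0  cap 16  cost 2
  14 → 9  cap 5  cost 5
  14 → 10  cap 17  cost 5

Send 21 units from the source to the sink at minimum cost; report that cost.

shortest-cost path #1: 5→0→7→14→10 push 1 @ unit cost 13 (adds 13)
shortest-cost path #2: 5→11→7→14→10 push 5 @ unit cost 15 (adds 75)
shortest-cost path #3: 5→3→11→7→14→10 push 7 @ unit cost 16 (adds 112)
shortest-cost path #4: 5→8→7→14→10 push 4 @ unit cost 17 (adds 68)
shortest-cost path #5: 5→8→7→14→9→10 push 4 @ unit cost 19 (adds 76)
total cost = 344

Minimum cost for 21 units: 344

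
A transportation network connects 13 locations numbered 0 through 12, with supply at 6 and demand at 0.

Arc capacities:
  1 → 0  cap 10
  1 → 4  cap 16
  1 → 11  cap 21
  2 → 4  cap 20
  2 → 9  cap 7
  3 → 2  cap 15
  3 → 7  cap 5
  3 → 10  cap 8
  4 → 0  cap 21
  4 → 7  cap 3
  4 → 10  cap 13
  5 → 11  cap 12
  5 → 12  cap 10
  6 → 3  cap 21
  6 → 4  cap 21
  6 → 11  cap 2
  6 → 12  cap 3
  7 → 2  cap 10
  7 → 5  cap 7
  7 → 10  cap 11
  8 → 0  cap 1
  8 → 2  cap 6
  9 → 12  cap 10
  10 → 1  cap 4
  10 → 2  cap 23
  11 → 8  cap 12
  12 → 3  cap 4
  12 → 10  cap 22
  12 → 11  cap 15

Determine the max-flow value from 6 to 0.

augment #1: 6→4→0 bottleneck 21, total now 21
augment #2: 6→11→8→0 bottleneck 1, total now 22
augment #3: 6→3→10→1→0 bottleneck 4, total now 26

Maximum flow value: 26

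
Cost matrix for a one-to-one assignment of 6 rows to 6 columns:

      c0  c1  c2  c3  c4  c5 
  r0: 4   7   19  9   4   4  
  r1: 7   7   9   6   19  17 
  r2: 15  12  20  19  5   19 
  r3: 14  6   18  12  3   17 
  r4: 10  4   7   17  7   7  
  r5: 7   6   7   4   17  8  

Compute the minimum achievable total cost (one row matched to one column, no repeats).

optimal assignment: row0→col5 (cost 4), row1→col0 (cost 7), row2→col4 (cost 5), row3→col1 (cost 6), row4→col2 (cost 7), row5→col3 (cost 4)
total = 4 + 7 + 5 + 6 + 7 + 4 = 33

Minimum assignment cost: 33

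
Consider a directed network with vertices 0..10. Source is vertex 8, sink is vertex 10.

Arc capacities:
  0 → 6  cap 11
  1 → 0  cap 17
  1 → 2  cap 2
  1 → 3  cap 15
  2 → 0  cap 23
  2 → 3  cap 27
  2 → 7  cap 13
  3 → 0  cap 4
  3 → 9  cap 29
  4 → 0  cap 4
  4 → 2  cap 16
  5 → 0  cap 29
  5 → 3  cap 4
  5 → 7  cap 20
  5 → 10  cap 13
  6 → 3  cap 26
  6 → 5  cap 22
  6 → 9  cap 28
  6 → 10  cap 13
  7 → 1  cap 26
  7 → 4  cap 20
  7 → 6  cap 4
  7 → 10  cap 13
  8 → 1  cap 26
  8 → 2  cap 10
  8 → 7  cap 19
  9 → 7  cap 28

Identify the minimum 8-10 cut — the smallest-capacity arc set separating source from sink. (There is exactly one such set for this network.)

Min-cut arcs: {(0,6), (7,6), (7,10)} (total capacity 28)

augment #1: 8→7→10 push 13
augment #2: 8→7→6→10 push 4
augment #3: 8→1→0→6→10 push 9
augment #4: 8→1→0→6→5→10 push 2
max flow = 28; residual-reachable set from 8 gives S-side
cut edges (S→T): {(0,6), (7,6), (7,10)} total cap 28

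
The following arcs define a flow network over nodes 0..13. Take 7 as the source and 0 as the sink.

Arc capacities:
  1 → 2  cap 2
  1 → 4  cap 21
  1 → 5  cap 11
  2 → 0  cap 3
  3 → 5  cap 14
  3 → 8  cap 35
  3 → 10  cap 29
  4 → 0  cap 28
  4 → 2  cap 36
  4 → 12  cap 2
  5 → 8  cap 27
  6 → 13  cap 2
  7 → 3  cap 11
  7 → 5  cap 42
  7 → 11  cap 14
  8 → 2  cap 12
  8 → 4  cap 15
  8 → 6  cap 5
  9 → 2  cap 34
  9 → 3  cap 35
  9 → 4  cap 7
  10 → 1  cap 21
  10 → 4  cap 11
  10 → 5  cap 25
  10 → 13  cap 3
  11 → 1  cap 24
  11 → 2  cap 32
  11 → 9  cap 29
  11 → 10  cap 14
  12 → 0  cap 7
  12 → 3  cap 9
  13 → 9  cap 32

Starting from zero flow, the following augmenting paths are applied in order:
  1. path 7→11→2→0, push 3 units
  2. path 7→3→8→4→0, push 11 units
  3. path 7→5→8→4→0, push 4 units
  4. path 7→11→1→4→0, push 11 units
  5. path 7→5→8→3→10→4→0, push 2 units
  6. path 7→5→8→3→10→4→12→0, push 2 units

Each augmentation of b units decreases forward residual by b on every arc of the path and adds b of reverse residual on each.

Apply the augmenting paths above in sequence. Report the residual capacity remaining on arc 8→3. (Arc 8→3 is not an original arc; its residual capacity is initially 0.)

Residual capacity of (8,3): 7

after path 1 (7→11→2→0, push 3): res(8,3)=0
after path 2 (7→3→8→4→0, push 11): res(8,3)=11
after path 3 (7→5→8→4→0, push 4): res(8,3)=11
after path 4 (7→11→1→4→0, push 11): res(8,3)=11
after path 5 (7→5→8→3→10→4→0, push 2): res(8,3)=9
after path 6 (7→5→8→3→10→4→12→0, push 2): res(8,3)=7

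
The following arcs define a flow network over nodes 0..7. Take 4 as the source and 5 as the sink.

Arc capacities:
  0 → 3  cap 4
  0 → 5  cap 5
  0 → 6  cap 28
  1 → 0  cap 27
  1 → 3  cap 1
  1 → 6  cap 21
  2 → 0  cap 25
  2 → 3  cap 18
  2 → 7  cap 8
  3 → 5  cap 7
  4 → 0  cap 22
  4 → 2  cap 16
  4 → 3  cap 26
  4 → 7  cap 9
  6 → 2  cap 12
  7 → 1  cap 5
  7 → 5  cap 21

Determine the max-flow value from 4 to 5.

augment #1: 4→0→5 bottleneck 5, total now 5
augment #2: 4→3→5 bottleneck 7, total now 12
augment #3: 4→7→5 bottleneck 9, total now 21
augment #4: 4→2→7→5 bottleneck 8, total now 29

Maximum flow value: 29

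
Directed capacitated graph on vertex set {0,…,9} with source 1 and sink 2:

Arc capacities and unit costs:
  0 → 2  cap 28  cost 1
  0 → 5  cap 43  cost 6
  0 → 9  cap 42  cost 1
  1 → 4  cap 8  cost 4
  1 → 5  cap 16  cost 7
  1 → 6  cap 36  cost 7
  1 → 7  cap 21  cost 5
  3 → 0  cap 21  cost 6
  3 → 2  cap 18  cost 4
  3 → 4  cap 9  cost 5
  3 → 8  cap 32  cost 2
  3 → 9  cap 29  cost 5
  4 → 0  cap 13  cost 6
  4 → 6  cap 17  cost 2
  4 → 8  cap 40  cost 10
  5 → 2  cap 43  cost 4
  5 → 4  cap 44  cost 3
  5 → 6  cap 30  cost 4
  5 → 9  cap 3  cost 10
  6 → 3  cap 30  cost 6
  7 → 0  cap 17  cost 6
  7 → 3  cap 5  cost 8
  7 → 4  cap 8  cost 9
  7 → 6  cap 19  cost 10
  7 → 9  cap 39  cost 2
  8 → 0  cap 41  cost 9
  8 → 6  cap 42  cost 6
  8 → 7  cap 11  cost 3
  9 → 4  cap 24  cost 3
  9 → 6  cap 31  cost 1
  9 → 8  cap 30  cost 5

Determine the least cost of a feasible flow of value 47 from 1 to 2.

Minimum cost for 47 units: 570

shortest-cost path #1: 1→5→2 push 16 @ unit cost 11 (adds 176)
shortest-cost path #2: 1→4→0→2 push 8 @ unit cost 11 (adds 88)
shortest-cost path #3: 1→7→0→2 push 17 @ unit cost 12 (adds 204)
shortest-cost path #4: 1→6→3→2 push 6 @ unit cost 17 (adds 102)
total cost = 570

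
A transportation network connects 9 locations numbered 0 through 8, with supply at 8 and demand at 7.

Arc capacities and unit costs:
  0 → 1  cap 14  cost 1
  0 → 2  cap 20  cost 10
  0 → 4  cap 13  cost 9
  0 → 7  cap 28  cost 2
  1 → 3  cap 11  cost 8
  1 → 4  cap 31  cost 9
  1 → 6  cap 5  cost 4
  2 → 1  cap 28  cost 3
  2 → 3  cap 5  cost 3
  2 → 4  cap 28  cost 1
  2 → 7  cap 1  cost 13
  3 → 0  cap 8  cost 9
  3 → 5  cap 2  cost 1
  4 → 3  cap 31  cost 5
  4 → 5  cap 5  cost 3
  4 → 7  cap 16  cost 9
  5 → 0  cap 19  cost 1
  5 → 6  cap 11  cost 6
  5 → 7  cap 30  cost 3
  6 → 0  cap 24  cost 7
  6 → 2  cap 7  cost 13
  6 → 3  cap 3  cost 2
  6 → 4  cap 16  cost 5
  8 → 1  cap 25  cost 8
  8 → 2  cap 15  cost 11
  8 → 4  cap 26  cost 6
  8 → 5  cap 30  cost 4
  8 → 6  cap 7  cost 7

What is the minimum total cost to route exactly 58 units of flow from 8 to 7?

shortest-cost path #1: 8→5→7 push 30 @ unit cost 7 (adds 210)
shortest-cost path #2: 8→4→5→0→7 push 5 @ unit cost 12 (adds 60)
shortest-cost path #3: 8→6→3→5→0→7 push 2 @ unit cost 13 (adds 26)
shortest-cost path #4: 8→4→7 push 16 @ unit cost 15 (adds 240)
shortest-cost path #5: 8→6→0→7 push 5 @ unit cost 16 (adds 80)
total cost = 616

Minimum cost for 58 units: 616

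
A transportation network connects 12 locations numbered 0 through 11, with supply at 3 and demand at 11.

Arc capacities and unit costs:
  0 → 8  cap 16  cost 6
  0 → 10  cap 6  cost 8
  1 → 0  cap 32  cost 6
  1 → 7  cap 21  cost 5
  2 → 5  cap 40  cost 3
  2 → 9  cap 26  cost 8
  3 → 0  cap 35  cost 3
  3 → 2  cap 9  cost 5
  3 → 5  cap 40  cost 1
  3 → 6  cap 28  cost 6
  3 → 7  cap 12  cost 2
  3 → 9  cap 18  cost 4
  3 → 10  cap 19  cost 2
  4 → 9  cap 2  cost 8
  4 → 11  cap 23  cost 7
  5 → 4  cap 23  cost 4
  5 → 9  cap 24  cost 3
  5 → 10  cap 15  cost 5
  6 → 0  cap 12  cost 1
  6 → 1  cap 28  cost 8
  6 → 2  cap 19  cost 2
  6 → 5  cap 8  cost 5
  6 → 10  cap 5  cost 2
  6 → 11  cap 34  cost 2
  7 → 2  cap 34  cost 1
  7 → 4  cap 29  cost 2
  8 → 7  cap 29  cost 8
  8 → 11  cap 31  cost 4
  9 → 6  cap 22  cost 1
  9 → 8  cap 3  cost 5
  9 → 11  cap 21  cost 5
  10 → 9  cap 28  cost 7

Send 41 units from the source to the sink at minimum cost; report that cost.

shortest-cost path #1: 3→9→6→11 push 18 @ unit cost 7 (adds 126)
shortest-cost path #2: 3→5→9→6→11 push 4 @ unit cost 7 (adds 28)
shortest-cost path #3: 3→6→11 push 12 @ unit cost 8 (adds 96)
shortest-cost path #4: 3→5→9→11 push 7 @ unit cost 9 (adds 63)
total cost = 313

Minimum cost for 41 units: 313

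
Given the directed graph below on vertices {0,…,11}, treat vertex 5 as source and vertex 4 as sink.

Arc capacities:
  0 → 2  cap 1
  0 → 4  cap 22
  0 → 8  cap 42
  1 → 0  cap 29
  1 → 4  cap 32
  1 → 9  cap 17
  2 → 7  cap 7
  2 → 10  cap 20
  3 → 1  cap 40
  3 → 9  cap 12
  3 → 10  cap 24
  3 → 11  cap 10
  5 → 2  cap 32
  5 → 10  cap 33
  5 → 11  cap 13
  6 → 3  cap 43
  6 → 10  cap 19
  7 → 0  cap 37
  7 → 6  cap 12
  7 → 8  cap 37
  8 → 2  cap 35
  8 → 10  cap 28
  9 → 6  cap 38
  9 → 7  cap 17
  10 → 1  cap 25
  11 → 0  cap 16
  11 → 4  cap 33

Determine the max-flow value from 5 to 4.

Maximum flow value: 45

augment #1: 5→11→4 bottleneck 13, total now 13
augment #2: 5→10→1→4 bottleneck 25, total now 38
augment #3: 5→2→7→0→4 bottleneck 7, total now 45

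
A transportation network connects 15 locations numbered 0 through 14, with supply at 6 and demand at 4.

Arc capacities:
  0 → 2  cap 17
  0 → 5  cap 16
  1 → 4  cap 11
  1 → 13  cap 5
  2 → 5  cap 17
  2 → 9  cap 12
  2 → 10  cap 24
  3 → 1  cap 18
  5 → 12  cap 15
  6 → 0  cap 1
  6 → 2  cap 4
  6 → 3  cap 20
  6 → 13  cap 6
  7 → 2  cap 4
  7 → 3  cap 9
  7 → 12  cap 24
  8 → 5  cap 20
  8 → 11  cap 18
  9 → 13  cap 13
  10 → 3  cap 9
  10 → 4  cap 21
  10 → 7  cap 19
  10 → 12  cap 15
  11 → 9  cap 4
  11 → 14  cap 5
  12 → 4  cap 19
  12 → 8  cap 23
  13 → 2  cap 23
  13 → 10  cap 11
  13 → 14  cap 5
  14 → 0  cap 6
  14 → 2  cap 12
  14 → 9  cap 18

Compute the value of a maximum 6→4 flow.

augment #1: 6→2→10→4 bottleneck 4, total now 4
augment #2: 6→3→1→4 bottleneck 11, total now 15
augment #3: 6→13→10→4 bottleneck 6, total now 21
augment #4: 6→0→2→10→4 bottleneck 1, total now 22
augment #5: 6→3→1→13→10→4 bottleneck 5, total now 27

Maximum flow value: 27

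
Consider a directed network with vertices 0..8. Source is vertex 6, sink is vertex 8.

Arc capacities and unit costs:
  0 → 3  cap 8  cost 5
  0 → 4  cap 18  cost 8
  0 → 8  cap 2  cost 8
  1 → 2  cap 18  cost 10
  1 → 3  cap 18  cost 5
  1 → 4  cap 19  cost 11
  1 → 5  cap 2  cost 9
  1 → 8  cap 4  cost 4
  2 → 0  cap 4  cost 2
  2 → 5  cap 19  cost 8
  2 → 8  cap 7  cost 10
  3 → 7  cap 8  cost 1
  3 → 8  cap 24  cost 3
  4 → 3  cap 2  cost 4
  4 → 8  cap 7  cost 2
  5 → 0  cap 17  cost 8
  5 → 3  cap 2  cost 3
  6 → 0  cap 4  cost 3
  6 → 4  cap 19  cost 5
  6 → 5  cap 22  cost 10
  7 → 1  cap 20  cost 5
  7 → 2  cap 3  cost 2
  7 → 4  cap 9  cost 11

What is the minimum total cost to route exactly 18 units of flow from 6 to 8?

Minimum cost for 18 units: 227

shortest-cost path #1: 6→4→8 push 7 @ unit cost 7 (adds 49)
shortest-cost path #2: 6→0→8 push 2 @ unit cost 11 (adds 22)
shortest-cost path #3: 6→0→3→8 push 2 @ unit cost 11 (adds 22)
shortest-cost path #4: 6→4→3→8 push 2 @ unit cost 12 (adds 24)
shortest-cost path #5: 6→5→3→8 push 2 @ unit cost 16 (adds 32)
shortest-cost path #6: 6→5→0→3→8 push 3 @ unit cost 26 (adds 78)
total cost = 227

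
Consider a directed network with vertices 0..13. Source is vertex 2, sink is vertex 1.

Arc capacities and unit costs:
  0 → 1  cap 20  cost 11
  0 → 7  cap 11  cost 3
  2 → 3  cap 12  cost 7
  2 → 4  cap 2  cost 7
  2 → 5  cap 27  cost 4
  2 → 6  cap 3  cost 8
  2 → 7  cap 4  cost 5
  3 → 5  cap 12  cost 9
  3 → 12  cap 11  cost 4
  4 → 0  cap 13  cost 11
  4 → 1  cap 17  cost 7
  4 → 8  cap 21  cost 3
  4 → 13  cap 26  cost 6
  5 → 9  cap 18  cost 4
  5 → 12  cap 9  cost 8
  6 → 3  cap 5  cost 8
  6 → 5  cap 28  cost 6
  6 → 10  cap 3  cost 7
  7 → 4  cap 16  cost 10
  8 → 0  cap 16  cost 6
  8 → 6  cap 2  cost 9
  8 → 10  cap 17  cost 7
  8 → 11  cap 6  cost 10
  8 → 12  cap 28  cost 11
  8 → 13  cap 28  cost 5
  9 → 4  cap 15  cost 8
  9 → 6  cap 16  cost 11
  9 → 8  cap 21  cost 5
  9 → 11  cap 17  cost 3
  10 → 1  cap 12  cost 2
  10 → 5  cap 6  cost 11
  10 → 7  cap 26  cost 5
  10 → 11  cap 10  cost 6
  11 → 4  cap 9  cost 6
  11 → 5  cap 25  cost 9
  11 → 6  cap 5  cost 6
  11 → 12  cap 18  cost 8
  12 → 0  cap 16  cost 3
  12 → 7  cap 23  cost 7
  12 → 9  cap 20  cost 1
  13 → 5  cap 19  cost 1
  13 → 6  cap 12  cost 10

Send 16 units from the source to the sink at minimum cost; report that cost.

shortest-cost path #1: 2→4→1 push 2 @ unit cost 14 (adds 28)
shortest-cost path #2: 2→6→10→1 push 3 @ unit cost 17 (adds 51)
shortest-cost path #3: 2→7→4→1 push 4 @ unit cost 22 (adds 88)
shortest-cost path #4: 2→5→9→8→10→1 push 7 @ unit cost 22 (adds 154)
total cost = 321

Minimum cost for 16 units: 321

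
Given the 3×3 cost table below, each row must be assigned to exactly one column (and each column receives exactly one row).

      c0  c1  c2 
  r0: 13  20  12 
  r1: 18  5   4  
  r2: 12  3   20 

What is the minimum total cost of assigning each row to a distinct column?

optimal assignment: row0→col0 (cost 13), row1→col2 (cost 4), row2→col1 (cost 3)
total = 13 + 4 + 3 = 20

Minimum assignment cost: 20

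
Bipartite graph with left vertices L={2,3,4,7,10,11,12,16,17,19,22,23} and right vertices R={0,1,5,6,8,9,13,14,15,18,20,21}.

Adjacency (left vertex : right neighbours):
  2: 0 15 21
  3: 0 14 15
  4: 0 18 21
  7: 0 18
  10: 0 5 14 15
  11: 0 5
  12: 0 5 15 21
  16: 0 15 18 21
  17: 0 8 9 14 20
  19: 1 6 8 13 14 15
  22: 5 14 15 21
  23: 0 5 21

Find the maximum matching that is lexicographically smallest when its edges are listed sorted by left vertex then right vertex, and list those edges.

|M| = 8 (so the lex-smallest maximum matching has 8 edges)
process left vertices in ascending order; for each, take the smallest-labelled available neighbour that still permits 8 edges overall, or leave it unmatched if none does
lex-smallest matching: {2-0, 3-14, 4-18, 10-5, 12-15, 16-21, 17-8, 19-1}

Lex-smallest maximum matching: {(2,0), (3,14), (4,18), (10,5), (12,15), (16,21), (17,8), (19,1)}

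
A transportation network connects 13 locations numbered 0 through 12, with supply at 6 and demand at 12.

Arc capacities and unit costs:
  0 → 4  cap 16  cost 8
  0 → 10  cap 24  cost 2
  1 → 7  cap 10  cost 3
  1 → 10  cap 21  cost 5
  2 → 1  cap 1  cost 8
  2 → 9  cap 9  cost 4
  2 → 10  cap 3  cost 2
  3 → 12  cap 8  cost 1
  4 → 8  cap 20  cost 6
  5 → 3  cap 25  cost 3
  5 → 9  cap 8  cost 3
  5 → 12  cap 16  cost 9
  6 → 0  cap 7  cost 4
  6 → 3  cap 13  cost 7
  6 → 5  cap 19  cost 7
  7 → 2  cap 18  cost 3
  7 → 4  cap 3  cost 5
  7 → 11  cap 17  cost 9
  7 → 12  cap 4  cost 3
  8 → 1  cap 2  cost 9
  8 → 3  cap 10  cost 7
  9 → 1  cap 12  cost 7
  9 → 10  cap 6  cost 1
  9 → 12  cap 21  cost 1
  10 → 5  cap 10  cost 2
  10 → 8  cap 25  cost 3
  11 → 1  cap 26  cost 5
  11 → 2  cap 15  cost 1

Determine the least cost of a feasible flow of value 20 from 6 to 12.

Minimum cost for 20 units: 216

shortest-cost path #1: 6→3→12 push 8 @ unit cost 8 (adds 64)
shortest-cost path #2: 6→5→9→12 push 8 @ unit cost 11 (adds 88)
shortest-cost path #3: 6→5→12 push 4 @ unit cost 16 (adds 64)
total cost = 216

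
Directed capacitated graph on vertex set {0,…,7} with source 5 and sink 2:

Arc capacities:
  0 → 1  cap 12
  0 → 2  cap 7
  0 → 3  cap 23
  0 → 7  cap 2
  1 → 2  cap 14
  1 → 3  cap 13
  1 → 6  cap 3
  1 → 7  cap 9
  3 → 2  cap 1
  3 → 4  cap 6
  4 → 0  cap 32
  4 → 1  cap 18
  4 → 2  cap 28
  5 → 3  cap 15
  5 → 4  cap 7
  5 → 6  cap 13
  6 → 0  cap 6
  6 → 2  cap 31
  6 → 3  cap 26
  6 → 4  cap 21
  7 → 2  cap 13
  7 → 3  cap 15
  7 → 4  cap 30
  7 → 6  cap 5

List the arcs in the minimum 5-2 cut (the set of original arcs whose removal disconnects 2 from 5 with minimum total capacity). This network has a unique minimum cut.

Min-cut arcs: {(3,2), (3,4), (5,4), (5,6)} (total capacity 27)

augment #1: 5→3→2 push 1
augment #2: 5→4→2 push 7
augment #3: 5→6→2 push 13
augment #4: 5→3→4→2 push 6
max flow = 27; residual-reachable set from 5 gives S-side
cut edges (S→T): {(3,2), (3,4), (5,4), (5,6)} total cap 27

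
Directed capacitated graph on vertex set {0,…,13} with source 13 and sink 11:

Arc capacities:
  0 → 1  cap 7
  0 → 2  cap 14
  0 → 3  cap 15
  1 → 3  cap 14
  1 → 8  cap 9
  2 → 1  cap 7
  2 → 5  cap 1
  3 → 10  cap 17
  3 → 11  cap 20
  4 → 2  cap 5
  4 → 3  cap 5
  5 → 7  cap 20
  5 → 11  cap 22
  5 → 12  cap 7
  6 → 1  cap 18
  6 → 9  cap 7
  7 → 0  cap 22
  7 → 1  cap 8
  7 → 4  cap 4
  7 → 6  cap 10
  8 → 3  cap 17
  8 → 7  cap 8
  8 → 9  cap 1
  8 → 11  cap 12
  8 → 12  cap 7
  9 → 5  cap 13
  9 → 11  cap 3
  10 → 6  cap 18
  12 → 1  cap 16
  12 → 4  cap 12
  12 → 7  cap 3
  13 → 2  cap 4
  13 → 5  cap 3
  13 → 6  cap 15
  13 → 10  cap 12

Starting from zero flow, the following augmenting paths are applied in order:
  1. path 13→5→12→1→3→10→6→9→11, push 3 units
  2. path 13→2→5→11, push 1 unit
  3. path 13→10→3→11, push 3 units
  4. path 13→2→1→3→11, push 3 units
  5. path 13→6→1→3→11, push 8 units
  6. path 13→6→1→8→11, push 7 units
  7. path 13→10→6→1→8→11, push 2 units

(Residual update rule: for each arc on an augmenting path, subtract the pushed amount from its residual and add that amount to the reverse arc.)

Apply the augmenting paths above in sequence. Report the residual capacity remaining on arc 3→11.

Residual capacity of (3,11): 6

after path 1 (13→5→12→1→3→10→6→9→11, push 3): res(3,11)=20
after path 2 (13→2→5→11, push 1): res(3,11)=20
after path 3 (13→10→3→11, push 3): res(3,11)=17
after path 4 (13→2→1→3→11, push 3): res(3,11)=14
after path 5 (13→6→1→3→11, push 8): res(3,11)=6
after path 6 (13→6→1→8→11, push 7): res(3,11)=6
after path 7 (13→10→6→1→8→11, push 2): res(3,11)=6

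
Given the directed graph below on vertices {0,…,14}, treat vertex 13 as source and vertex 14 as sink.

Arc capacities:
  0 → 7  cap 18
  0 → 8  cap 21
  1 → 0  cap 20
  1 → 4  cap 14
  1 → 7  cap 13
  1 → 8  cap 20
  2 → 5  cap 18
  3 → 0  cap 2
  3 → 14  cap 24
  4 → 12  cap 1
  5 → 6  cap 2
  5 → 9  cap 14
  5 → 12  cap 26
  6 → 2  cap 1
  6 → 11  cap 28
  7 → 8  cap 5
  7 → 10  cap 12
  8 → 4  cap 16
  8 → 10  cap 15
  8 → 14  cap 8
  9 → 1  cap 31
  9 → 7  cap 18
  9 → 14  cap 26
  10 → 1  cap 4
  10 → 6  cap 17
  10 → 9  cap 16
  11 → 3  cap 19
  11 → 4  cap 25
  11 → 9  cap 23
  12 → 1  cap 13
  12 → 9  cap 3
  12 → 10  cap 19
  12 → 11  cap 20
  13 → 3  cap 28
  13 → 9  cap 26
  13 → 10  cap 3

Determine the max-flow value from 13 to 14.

Maximum flow value: 55

augment #1: 13→3→14 bottleneck 24, total now 24
augment #2: 13→9→14 bottleneck 26, total now 50
augment #3: 13→3→0→8→14 bottleneck 2, total now 52
augment #4: 13→10→1→8→14 bottleneck 3, total now 55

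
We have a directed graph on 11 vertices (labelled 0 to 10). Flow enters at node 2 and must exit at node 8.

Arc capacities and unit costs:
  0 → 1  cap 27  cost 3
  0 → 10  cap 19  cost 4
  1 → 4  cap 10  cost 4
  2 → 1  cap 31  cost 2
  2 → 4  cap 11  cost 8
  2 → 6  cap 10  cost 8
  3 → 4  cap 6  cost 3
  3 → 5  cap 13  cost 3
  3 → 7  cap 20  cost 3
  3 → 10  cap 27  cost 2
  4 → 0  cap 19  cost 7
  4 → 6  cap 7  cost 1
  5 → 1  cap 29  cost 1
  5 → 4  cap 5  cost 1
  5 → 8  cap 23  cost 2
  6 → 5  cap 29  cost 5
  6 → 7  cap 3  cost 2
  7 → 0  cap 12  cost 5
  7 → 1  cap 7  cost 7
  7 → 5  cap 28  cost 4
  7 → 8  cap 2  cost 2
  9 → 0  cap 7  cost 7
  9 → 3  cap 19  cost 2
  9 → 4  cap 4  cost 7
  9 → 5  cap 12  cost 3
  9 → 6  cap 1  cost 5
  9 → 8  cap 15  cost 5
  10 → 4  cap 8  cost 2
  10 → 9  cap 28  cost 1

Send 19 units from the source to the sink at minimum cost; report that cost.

Minimum cost for 19 units: 288

shortest-cost path #1: 2→1→4→6→7→8 push 2 @ unit cost 11 (adds 22)
shortest-cost path #2: 2→1→4→6→5→8 push 5 @ unit cost 14 (adds 70)
shortest-cost path #3: 2→6→5→8 push 10 @ unit cost 15 (adds 150)
shortest-cost path #4: 2→1→4→0→10→9→8 push 2 @ unit cost 23 (adds 46)
total cost = 288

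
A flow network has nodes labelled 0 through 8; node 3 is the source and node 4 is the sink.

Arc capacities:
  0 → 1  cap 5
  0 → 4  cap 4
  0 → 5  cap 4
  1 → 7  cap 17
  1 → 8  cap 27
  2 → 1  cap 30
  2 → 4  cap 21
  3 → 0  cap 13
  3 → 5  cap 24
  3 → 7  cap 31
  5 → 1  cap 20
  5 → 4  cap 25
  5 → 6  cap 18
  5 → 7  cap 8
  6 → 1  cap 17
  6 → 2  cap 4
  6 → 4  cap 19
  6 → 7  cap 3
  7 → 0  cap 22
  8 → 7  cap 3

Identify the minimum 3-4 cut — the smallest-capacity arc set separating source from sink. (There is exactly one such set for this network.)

Min-cut arcs: {(0,4), (0,5), (3,5)} (total capacity 32)

augment #1: 3→0→4 push 4
augment #2: 3→5→4 push 24
augment #3: 3→0→5→4 push 1
augment #4: 3→0→5→6→4 push 3
max flow = 32; residual-reachable set from 3 gives S-side
cut edges (S→T): {(0,4), (0,5), (3,5)} total cap 32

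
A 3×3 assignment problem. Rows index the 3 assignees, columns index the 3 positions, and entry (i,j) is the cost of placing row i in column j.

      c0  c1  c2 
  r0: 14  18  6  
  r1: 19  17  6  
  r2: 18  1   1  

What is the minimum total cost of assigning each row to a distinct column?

optimal assignment: row0→col0 (cost 14), row1→col2 (cost 6), row2→col1 (cost 1)
total = 14 + 6 + 1 = 21

Minimum assignment cost: 21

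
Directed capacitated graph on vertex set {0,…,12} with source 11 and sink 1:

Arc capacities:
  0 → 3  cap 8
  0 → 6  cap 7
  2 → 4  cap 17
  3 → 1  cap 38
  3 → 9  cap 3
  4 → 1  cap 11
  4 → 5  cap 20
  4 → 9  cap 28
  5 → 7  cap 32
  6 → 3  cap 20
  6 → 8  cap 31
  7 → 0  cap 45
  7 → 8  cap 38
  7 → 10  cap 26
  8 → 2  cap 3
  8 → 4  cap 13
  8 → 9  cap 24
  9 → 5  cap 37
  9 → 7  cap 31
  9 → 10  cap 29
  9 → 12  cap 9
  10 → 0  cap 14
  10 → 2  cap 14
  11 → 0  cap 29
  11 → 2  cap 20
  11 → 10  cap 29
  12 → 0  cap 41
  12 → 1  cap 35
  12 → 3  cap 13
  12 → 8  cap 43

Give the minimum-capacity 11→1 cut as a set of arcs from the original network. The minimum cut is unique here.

augment #1: 11→0→3→1 push 8
augment #2: 11→2→4→1 push 11
augment #3: 11→0→6→3→1 push 7
augment #4: 11→2→4→9→12→1 push 6
max flow = 32; residual-reachable set from 11 gives S-side
cut edges (S→T): {(0,3), (0,6), (2,4)} total cap 32

Min-cut arcs: {(0,3), (0,6), (2,4)} (total capacity 32)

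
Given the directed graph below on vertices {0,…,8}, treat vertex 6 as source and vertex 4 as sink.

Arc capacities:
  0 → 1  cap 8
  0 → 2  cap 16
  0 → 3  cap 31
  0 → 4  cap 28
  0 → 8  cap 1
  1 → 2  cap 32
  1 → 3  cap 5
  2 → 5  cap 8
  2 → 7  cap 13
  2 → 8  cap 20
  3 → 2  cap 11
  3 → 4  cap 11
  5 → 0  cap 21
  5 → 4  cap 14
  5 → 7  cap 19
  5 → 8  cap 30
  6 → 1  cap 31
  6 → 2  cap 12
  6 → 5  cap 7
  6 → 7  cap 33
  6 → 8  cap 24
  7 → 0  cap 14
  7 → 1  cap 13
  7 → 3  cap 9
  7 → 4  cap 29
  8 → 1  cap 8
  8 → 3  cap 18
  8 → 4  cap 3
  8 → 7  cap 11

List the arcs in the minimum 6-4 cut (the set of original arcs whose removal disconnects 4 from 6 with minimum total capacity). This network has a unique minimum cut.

augment #1: 6→5→4 push 7
augment #2: 6→7→4 push 29
augment #3: 6→8→4 push 3
augment #4: 6→1→3→4 push 5
augment #5: 6→2→5→4 push 7
augment #6: 6→7→0→4 push 4
augment #7: 6→8→3→4 push 6
augment #8: 6→2→5→0→4 push 1
augment #9: 6→2→7→0→4 push 4
augment #10: 6→8→7→0→4 push 6
max flow = 72; residual-reachable set from 6 gives S-side
cut edges (S→T): {(2,5), (3,4), (6,5), (7,0), (7,4), (8,4)} total cap 72

Min-cut arcs: {(2,5), (3,4), (6,5), (7,0), (7,4), (8,4)} (total capacity 72)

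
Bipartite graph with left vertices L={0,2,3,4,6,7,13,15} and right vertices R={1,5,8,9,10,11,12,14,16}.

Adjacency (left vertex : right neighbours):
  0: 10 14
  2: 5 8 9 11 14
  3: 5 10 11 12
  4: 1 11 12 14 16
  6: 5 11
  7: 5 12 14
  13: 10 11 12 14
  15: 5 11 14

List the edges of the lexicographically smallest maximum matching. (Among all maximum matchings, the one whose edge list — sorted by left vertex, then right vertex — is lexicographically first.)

Lex-smallest maximum matching: {(0,10), (2,8), (3,5), (4,1), (6,11), (7,12), (13,14)}

|M| = 7 (so the lex-smallest maximum matching has 7 edges)
process left vertices in ascending order; for each, take the smallest-labelled available neighbour that still permits 7 edges overall, or leave it unmatched if none does
lex-smallest matching: {0-10, 2-8, 3-5, 4-1, 6-11, 7-12, 13-14}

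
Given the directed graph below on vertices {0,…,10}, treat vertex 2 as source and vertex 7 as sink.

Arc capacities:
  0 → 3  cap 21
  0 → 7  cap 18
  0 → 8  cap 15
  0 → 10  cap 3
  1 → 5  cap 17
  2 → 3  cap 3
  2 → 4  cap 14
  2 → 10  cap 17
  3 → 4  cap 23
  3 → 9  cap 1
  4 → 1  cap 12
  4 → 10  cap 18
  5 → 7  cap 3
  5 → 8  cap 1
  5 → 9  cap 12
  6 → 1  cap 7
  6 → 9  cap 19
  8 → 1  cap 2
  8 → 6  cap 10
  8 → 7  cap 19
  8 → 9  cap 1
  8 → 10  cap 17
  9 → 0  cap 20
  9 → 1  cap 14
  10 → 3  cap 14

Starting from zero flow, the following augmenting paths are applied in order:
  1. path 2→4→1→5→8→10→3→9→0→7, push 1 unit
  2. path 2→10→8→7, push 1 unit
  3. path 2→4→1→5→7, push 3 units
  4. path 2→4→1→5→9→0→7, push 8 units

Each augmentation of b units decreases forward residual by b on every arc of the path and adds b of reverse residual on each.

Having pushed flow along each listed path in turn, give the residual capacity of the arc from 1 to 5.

Residual capacity of (1,5): 5

after path 1 (2→4→1→5→8→10→3→9→0→7, push 1): res(1,5)=16
after path 2 (2→10→8→7, push 1): res(1,5)=16
after path 3 (2→4→1→5→7, push 3): res(1,5)=13
after path 4 (2→4→1→5→9→0→7, push 8): res(1,5)=5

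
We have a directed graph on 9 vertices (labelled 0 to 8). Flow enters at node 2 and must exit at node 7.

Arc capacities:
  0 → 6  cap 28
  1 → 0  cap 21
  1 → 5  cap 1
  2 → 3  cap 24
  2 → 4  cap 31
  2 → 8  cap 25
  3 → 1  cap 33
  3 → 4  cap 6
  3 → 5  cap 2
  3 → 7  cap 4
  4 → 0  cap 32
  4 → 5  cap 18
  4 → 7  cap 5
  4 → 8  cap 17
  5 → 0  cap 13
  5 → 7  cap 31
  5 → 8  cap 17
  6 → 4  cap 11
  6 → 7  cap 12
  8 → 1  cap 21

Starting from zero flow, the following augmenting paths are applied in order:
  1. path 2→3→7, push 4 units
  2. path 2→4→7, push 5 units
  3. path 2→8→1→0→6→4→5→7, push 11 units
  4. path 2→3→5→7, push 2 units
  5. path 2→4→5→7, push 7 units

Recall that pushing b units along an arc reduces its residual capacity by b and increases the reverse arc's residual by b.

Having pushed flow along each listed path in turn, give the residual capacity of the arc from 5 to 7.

Residual capacity of (5,7): 11

after path 1 (2→3→7, push 4): res(5,7)=31
after path 2 (2→4→7, push 5): res(5,7)=31
after path 3 (2→8→1→0→6→4→5→7, push 11): res(5,7)=20
after path 4 (2→3→5→7, push 2): res(5,7)=18
after path 5 (2→4→5→7, push 7): res(5,7)=11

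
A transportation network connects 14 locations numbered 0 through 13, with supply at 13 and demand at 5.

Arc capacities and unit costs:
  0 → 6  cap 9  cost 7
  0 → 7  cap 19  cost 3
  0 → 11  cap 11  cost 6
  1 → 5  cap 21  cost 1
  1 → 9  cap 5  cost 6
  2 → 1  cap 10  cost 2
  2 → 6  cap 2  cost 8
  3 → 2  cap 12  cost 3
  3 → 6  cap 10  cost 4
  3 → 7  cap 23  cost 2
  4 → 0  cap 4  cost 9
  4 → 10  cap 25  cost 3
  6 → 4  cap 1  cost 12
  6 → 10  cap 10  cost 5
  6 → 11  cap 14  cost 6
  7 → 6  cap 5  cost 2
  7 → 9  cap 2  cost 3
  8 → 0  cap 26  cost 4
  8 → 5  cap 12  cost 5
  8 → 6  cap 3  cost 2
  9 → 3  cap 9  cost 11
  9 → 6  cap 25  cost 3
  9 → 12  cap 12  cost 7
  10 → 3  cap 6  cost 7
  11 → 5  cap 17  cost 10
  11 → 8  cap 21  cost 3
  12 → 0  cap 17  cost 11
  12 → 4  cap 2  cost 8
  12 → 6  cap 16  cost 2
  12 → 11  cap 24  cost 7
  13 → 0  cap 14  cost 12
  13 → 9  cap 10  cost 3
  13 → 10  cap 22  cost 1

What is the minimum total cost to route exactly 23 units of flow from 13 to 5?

shortest-cost path #1: 13→10→3→2→1→5 push 6 @ unit cost 14 (adds 84)
shortest-cost path #2: 13→9→6→11→8→5 push 10 @ unit cost 20 (adds 200)
shortest-cost path #3: 13→0→11→8→5 push 2 @ unit cost 26 (adds 52)
shortest-cost path #4: 13→0→11→6→9→3→2→1→5 push 4 @ unit cost 26 (adds 104)
shortest-cost path #5: 13→0→11→5 push 1 @ unit cost 28 (adds 28)
total cost = 468

Minimum cost for 23 units: 468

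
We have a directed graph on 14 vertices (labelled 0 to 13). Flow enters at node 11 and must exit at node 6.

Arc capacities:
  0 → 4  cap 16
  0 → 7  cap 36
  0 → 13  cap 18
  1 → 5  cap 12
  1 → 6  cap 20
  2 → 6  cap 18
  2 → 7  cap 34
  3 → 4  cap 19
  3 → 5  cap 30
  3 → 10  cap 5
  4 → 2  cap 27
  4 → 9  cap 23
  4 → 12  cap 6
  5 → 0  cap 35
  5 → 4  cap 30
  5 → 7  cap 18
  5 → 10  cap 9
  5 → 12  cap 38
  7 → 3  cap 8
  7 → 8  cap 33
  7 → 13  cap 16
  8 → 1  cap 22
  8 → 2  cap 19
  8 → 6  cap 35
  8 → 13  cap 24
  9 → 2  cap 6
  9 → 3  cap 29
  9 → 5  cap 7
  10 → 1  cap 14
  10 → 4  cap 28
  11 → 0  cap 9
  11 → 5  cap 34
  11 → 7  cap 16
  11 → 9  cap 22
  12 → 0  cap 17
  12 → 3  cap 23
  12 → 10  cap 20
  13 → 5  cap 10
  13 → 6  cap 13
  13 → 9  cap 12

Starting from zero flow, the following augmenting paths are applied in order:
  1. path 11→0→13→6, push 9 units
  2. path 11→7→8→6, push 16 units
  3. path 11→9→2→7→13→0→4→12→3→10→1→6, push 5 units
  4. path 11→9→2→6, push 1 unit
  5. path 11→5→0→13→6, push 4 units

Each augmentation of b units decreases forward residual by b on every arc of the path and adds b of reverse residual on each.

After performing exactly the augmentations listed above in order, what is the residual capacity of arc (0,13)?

Residual capacity of (0,13): 10

after path 1 (11→0→13→6, push 9): res(0,13)=9
after path 2 (11→7→8→6, push 16): res(0,13)=9
after path 3 (11→9→2→7→13→0→4→12→3→10→1→6, push 5): res(0,13)=14
after path 4 (11→9→2→6, push 1): res(0,13)=14
after path 5 (11→5→0→13→6, push 4): res(0,13)=10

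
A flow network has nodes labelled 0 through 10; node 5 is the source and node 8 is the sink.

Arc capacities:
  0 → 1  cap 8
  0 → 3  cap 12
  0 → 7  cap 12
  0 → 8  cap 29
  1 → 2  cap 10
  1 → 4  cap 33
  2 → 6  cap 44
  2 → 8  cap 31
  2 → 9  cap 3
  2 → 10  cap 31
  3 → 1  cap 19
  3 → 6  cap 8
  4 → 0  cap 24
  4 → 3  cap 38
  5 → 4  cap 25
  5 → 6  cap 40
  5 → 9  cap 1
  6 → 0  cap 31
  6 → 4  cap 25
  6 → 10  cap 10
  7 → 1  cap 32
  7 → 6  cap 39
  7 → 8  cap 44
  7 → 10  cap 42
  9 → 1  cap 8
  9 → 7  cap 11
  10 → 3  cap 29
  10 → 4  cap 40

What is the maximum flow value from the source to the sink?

Maximum flow value: 52

augment #1: 5→4→0→8 bottleneck 24, total now 24
augment #2: 5→6→0→8 bottleneck 5, total now 29
augment #3: 5→9→7→8 bottleneck 1, total now 30
augment #4: 5→6→0→7→8 bottleneck 12, total now 42
augment #5: 5→4→3→1→2→8 bottleneck 1, total now 43
augment #6: 5→6→0→1→2→8 bottleneck 8, total now 51
augment #7: 5→6→0→3→1→2→8 bottleneck 1, total now 52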